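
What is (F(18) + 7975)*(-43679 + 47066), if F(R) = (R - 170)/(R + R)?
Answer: 80991073/3 ≈ 2.6997e+7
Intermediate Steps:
F(R) = (-170 + R)/(2*R) (F(R) = (-170 + R)/((2*R)) = (-170 + R)*(1/(2*R)) = (-170 + R)/(2*R))
(F(18) + 7975)*(-43679 + 47066) = ((½)*(-170 + 18)/18 + 7975)*(-43679 + 47066) = ((½)*(1/18)*(-152) + 7975)*3387 = (-38/9 + 7975)*3387 = (71737/9)*3387 = 80991073/3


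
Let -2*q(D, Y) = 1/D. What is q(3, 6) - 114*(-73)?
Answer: 49931/6 ≈ 8321.8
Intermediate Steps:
q(D, Y) = -1/(2*D)
q(3, 6) - 114*(-73) = -½/3 - 114*(-73) = -½*⅓ + 8322 = -⅙ + 8322 = 49931/6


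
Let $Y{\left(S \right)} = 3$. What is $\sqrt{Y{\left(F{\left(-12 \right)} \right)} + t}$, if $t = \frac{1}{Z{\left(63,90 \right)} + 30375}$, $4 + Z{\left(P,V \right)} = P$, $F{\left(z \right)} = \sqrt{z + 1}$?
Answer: $\frac{\sqrt{2778715502}}{30434} \approx 1.7321$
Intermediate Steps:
$F{\left(z \right)} = \sqrt{1 + z}$
$Z{\left(P,V \right)} = -4 + P$
$t = \frac{1}{30434}$ ($t = \frac{1}{\left(-4 + 63\right) + 30375} = \frac{1}{59 + 30375} = \frac{1}{30434} \approx 3.2858 \cdot 10^{-5}$)
$\sqrt{Y{\left(F{\left(-12 \right)} \right)} + t} = \sqrt{3 + \frac{1}{30434}} = \sqrt{\frac{91303}{30434}} = \frac{\sqrt{2778715502}}{30434}$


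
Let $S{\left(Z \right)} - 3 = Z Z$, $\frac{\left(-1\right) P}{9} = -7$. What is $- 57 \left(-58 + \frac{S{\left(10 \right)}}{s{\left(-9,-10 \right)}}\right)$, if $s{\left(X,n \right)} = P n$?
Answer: $\frac{696217}{210} \approx 3315.3$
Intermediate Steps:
$P = 63$ ($P = \left(-9\right) \left(-7\right) = 63$)
$s{\left(X,n \right)} = 63 n$
$S{\left(Z \right)} = 3 + Z^{2}$ ($S{\left(Z \right)} = 3 + Z Z = 3 + Z^{2}$)
$- 57 \left(-58 + \frac{S{\left(10 \right)}}{s{\left(-9,-10 \right)}}\right) = - 57 \left(-58 + \frac{3 + 10^{2}}{63 \left(-10\right)}\right) = - 57 \left(-58 + \frac{3 + 100}{-630}\right) = - 57 \left(-58 + 103 \left(- \frac{1}{630}\right)\right) = - 57 \left(-58 - \frac{103}{630}\right) = \left(-57\right) \left(- \frac{36643}{630}\right) = \frac{696217}{210}$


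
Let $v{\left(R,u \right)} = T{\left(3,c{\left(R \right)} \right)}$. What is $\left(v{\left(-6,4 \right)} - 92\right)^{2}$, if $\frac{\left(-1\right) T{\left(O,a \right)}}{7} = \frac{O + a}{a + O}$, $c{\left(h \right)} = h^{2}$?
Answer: $9801$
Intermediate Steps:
$T{\left(O,a \right)} = -7$ ($T{\left(O,a \right)} = - 7 \frac{O + a}{a + O} = - 7 \frac{O + a}{O + a} = \left(-7\right) 1 = -7$)
$v{\left(R,u \right)} = -7$
$\left(v{\left(-6,4 \right)} - 92\right)^{2} = \left(-7 - 92\right)^{2} = \left(-99\right)^{2} = 9801$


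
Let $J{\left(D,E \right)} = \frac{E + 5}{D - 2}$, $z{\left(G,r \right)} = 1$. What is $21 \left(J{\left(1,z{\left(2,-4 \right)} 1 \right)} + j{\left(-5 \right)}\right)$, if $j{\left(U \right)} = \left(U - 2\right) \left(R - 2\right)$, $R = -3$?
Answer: $609$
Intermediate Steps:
$j{\left(U \right)} = 10 - 5 U$ ($j{\left(U \right)} = \left(U - 2\right) \left(-3 - 2\right) = \left(-2 + U\right) \left(-5\right) = 10 - 5 U$)
$J{\left(D,E \right)} = \frac{5 + E}{-2 + D}$
$21 \left(J{\left(1,z{\left(2,-4 \right)} 1 \right)} + j{\left(-5 \right)}\right) = 21 \left(\frac{5 + 1 \cdot 1}{-2 + 1} + \left(10 - -25\right)\right) = 21 \left(\frac{5 + 1}{-1} + \left(10 + 25\right)\right) = 21 \left(\left(-1\right) 6 + 35\right) = 21 \left(-6 + 35\right) = 21 \cdot 29 = 609$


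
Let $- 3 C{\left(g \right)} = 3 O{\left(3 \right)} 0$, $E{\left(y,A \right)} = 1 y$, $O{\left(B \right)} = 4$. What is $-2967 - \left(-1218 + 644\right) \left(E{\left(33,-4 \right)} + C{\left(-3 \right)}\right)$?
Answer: $15975$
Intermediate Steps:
$E{\left(y,A \right)} = y$
$C{\left(g \right)} = 0$ ($C{\left(g \right)} = - \frac{3 \cdot 4 \cdot 0}{3} = - \frac{12 \cdot 0}{3} = \left(- \frac{1}{3}\right) 0 = 0$)
$-2967 - \left(-1218 + 644\right) \left(E{\left(33,-4 \right)} + C{\left(-3 \right)}\right) = -2967 - \left(-1218 + 644\right) \left(33 + 0\right) = -2967 - \left(-574\right) 33 = -2967 - -18942 = -2967 + 18942 = 15975$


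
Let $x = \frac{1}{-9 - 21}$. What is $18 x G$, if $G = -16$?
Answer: $\frac{48}{5} \approx 9.6$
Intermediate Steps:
$x = - \frac{1}{30}$ ($x = \frac{1}{-30} = - \frac{1}{30} \approx -0.033333$)
$18 x G = 18 \left(- \frac{1}{30}\right) \left(-16\right) = \left(- \frac{3}{5}\right) \left(-16\right) = \frac{48}{5}$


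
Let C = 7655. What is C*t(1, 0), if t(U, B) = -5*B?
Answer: 0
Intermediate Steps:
C*t(1, 0) = 7655*(-5*0) = 7655*0 = 0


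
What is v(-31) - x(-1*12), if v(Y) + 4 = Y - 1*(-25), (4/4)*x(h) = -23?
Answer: 13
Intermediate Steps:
x(h) = -23
v(Y) = 21 + Y (v(Y) = -4 + (Y - 1*(-25)) = -4 + (Y + 25) = -4 + (25 + Y) = 21 + Y)
v(-31) - x(-1*12) = (21 - 31) - 1*(-23) = -10 + 23 = 13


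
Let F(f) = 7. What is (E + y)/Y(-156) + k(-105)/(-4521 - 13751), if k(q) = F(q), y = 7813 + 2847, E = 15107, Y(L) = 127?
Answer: 470813735/2320544 ≈ 202.89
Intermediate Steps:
y = 10660
k(q) = 7
(E + y)/Y(-156) + k(-105)/(-4521 - 13751) = (15107 + 10660)/127 + 7/(-4521 - 13751) = 25767*(1/127) + 7/(-18272) = 25767/127 + 7*(-1/18272) = 25767/127 - 7/18272 = 470813735/2320544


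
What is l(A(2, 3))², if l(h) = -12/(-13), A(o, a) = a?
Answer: 144/169 ≈ 0.85207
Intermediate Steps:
l(h) = 12/13 (l(h) = -12*(-1/13) = 12/13)
l(A(2, 3))² = (12/13)² = 144/169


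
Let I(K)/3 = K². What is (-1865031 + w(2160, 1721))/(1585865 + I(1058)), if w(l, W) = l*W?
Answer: 1852329/4943957 ≈ 0.37467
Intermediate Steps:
I(K) = 3*K²
w(l, W) = W*l
(-1865031 + w(2160, 1721))/(1585865 + I(1058)) = (-1865031 + 1721*2160)/(1585865 + 3*1058²) = (-1865031 + 3717360)/(1585865 + 3*1119364) = 1852329/(1585865 + 3358092) = 1852329/4943957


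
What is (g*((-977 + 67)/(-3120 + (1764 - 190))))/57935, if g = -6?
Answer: -546/8956751 ≈ -6.0960e-5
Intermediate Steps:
(g*((-977 + 67)/(-3120 + (1764 - 190))))/57935 = -6*(-977 + 67)/(-3120 + (1764 - 190))/57935 = -(-5460)/(-3120 + 1574)*(1/57935) = -(-5460)/(-1546)*(1/57935) = -(-5460)*(-1)/1546*(1/57935) = -6*455/773*(1/57935) = -2730/773*1/57935 = -546/8956751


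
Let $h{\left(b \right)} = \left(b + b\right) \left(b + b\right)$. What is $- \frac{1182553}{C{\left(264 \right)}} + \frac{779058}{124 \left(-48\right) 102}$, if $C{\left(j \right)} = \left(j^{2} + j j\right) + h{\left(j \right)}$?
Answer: $- \frac{906003485}{220378752} \approx -4.1111$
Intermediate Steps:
$h{\left(b \right)} = 4 b^{2}$ ($h{\left(b \right)} = 2 b 2 b = 4 b^{2}$)
$C{\left(j \right)} = 6 j^{2}$ ($C{\left(j \right)} = \left(j^{2} + j j\right) + 4 j^{2} = \left(j^{2} + j^{2}\right) + 4 j^{2} = 2 j^{2} + 4 j^{2} = 6 j^{2}$)
$- \frac{1182553}{C{\left(264 \right)}} + \frac{779058}{124 \left(-48\right) 102} = - \frac{1182553}{6 \cdot 264^{2}} + \frac{779058}{124 \left(-48\right) 102} = - \frac{1182553}{6 \cdot 69696} + \frac{779058}{\left(-5952\right) 102} = - \frac{1182553}{418176} + \frac{779058}{-607104} = \left(-1182553\right) \frac{1}{418176} + 779058 \left(- \frac{1}{607104}\right) = - \frac{1182553}{418176} - \frac{43281}{33728} = - \frac{906003485}{220378752}$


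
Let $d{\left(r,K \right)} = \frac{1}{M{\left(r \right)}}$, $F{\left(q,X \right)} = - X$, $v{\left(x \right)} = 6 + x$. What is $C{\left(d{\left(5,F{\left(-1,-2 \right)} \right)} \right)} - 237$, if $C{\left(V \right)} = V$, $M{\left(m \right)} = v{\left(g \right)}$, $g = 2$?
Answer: $- \frac{1895}{8} \approx -236.88$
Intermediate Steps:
$M{\left(m \right)} = 8$ ($M{\left(m \right)} = 6 + 2 = 8$)
$d{\left(r,K \right)} = \frac{1}{8}$
$C{\left(d{\left(5,F{\left(-1,-2 \right)} \right)} \right)} - 237 = \frac{1}{8} - 237 = - \frac{1895}{8}$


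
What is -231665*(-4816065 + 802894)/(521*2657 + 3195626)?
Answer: 929711259715/4579923 ≈ 2.0300e+5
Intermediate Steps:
-231665*(-4816065 + 802894)/(521*2657 + 3195626) = -231665*(-4013171/(1384297 + 3195626)) = -231665/(4579923*(-1/4013171)) = -231665/(-4579923/4013171) = -231665*(-4013171/4579923) = 929711259715/4579923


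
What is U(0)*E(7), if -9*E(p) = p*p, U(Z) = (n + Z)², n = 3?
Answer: -49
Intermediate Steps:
U(Z) = (3 + Z)²
E(p) = -p²/9 (E(p) = -p*p/9 = -p²/9)
U(0)*E(7) = (3 + 0)²*(-⅑*7²) = 3²*(-⅑*49) = 9*(-49/9) = -49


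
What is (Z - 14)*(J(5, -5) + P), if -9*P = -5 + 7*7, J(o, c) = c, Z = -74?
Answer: 7832/9 ≈ 870.22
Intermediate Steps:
P = -44/9 (P = -(-5 + 7*7)/9 = -(-5 + 49)/9 = -⅑*44 = -44/9 ≈ -4.8889)
(Z - 14)*(J(5, -5) + P) = (-74 - 14)*(-5 - 44/9) = -88*(-89/9) = 7832/9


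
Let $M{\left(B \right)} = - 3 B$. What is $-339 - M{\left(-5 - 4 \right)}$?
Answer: $-366$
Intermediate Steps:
$-339 - M{\left(-5 - 4 \right)} = -339 - - 3 \left(-5 - 4\right) = -339 - \left(-3\right) \left(-9\right) = -339 - 27 = -366$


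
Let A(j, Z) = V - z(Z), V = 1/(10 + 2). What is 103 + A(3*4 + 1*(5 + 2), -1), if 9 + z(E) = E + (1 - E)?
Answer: 1333/12 ≈ 111.08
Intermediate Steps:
z(E) = -8 (z(E) = -9 + (E + (1 - E)) = -9 + 1 = -8)
V = 1/12 ≈ 0.083333
A(j, Z) = 97/12 (A(j, Z) = 1/12 - 1*(-8) = 1/12 + 8 = 97/12)
103 + A(3*4 + 1*(5 + 2), -1) = 103 + 97/12 = 1333/12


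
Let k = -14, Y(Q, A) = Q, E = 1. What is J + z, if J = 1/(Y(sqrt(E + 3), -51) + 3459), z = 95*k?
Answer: -4603129/3461 ≈ -1330.0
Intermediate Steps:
z = -1330 (z = 95*(-14) = -1330)
J = 1/3461 (J = 1/(sqrt(1 + 3) + 3459) = 1/(sqrt(4) + 3459) = 1/(2 + 3459) = 1/3461 ≈ 0.00028893)
J + z = 1/3461 - 1330 = -4603129/3461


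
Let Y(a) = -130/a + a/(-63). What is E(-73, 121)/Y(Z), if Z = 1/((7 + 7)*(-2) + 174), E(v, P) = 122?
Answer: -1122156/174578041 ≈ -0.0064278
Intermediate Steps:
Z = 1/146 (Z = 1/(14*(-2) + 174) = 1/(-28 + 174) = 1/146 ≈ 0.0068493)
Y(a) = -130/a - a/63 (Y(a) = -130/a + a*(-1/63) = -130/a - a/63)
E(-73, 121)/Y(Z) = 122/(-130/1/146 - 1/63*1/146) = 122/(-130*146 - 1/9198) = 122/(-18980 - 1/9198) = 122/(-174578041/9198) = 122*(-9198/174578041) = -1122156/174578041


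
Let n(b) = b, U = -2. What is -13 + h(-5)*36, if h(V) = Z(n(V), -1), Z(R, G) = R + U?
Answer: -265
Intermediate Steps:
Z(R, G) = -2 + R (Z(R, G) = R - 2 = -2 + R)
h(V) = -2 + V
-13 + h(-5)*36 = -13 + (-2 - 5)*36 = -13 - 7*36 = -13 - 252 = -265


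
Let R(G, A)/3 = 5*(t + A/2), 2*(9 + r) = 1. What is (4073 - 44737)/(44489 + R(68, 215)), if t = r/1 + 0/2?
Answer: -20332/22987 ≈ -0.88450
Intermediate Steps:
r = -17/2 (r = -9 + (½)*1 = -9 + ½ = -17/2 ≈ -8.5000)
t = -17/2 (t = -17/2/1 + 0/2 = -17/2*1 + 0*(½) = -17/2 + 0 = -17/2 ≈ -8.5000)
R(G, A) = -255/2 + 15*A/2 (R(G, A) = 3*(5*(-17/2 + A/2)) = 3*(-85/2 + 5*A/2) = -255/2 + 15*A/2)
(4073 - 44737)/(44489 + R(68, 215)) = (4073 - 44737)/(44489 + (-255/2 + (15/2)*215)) = -40664/(44489 + (-255/2 + 3225/2)) = -40664/(44489 + 1485) = -40664/45974 = -40664*1/45974 = -20332/22987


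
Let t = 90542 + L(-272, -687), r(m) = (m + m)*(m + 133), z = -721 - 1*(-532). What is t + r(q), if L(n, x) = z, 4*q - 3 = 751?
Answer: 423117/2 ≈ 2.1156e+5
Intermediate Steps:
z = -189 (z = -721 + 532 = -189)
q = 377/2 (q = 3/4 + (1/4)*751 = 3/4 + 751/4 = 377/2 ≈ 188.50)
r(m) = 2*m*(133 + m) (r(m) = (2*m)*(133 + m) = 2*m*(133 + m))
L(n, x) = -189
t = 90353 (t = 90542 - 189 = 90353)
t + r(q) = 90353 + 2*(377/2)*(133 + 377/2) = 90353 + 2*(377/2)*(643/2) = 90353 + 242411/2 = 423117/2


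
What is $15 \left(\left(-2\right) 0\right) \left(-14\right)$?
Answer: $0$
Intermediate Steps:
$15 \left(\left(-2\right) 0\right) \left(-14\right) = 15 \cdot 0 \left(-14\right) = 0 \left(-14\right) = 0$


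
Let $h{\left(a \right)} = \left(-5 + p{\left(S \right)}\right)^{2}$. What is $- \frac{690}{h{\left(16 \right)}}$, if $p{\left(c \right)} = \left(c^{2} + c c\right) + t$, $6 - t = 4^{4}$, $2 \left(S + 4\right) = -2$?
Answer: $- \frac{138}{8405} \approx -0.016419$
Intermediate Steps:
$S = -5$ ($S = -4 + \frac{1}{2} \left(-2\right) = -4 - 1 = -5$)
$t = -250$ ($t = 6 - 4^{4} = 6 - 256 = -250$)
$p{\left(c \right)} = -250 + 2 c^{2}$ ($p{\left(c \right)} = \left(c^{2} + c c\right) - 250 = \left(c^{2} + c^{2}\right) - 250 = 2 c^{2} - 250 = -250 + 2 c^{2}$)
$h{\left(a \right)} = 42025$ ($h{\left(a \right)} = \left(-5 - \left(250 - 2 \left(-5\right)^{2}\right)\right)^{2} = \left(-5 + \left(-250 + 2 \cdot 25\right)\right)^{2} = \left(-5 + \left(-250 + 50\right)\right)^{2} = \left(-5 - 200\right)^{2} = \left(-205\right)^{2} = 42025$)
$- \frac{690}{h{\left(16 \right)}} = - \frac{690}{42025} = \left(-690\right) \frac{1}{42025} = - \frac{138}{8405}$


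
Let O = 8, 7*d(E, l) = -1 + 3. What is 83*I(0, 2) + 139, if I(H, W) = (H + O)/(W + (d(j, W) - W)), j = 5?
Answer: 2463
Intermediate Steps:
d(E, l) = 2/7 (d(E, l) = (-1 + 3)/7 = (1/7)*2 = 2/7)
I(H, W) = 28 + 7*H/2 (I(H, W) = (H + 8)/(W + (2/7 - W)) = (8 + H)/(2/7) = (8 + H)*(7/2) = 28 + 7*H/2)
83*I(0, 2) + 139 = 83*(28 + (7/2)*0) + 139 = 83*(28 + 0) + 139 = 83*28 + 139 = 2324 + 139 = 2463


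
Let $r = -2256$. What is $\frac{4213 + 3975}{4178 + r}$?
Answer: $\frac{4094}{961} \approx 4.2601$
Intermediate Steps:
$\frac{4213 + 3975}{4178 + r} = \frac{4213 + 3975}{4178 - 2256} = \frac{8188}{1922} = 8188 \cdot \frac{1}{1922} = \frac{4094}{961}$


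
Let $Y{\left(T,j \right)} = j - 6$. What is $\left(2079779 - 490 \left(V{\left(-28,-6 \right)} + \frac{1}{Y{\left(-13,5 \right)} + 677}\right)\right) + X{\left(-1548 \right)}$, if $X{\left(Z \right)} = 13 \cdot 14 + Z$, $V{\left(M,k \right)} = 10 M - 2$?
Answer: $\frac{749208189}{338} \approx 2.2166 \cdot 10^{6}$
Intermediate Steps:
$V{\left(M,k \right)} = -2 + 10 M$
$Y{\left(T,j \right)} = -6 + j$ ($Y{\left(T,j \right)} = j - 6 = -6 + j$)
$X{\left(Z \right)} = 182 + Z$
$\left(2079779 - 490 \left(V{\left(-28,-6 \right)} + \frac{1}{Y{\left(-13,5 \right)} + 677}\right)\right) + X{\left(-1548 \right)} = \left(2079779 - 490 \left(\left(-2 + 10 \left(-28\right)\right) + \frac{1}{\left(-6 + 5\right) + 677}\right)\right) + \left(182 - 1548\right) = \left(2079779 - 490 \left(\left(-2 - 280\right) + \frac{1}{-1 + 677}\right)\right) - 1366 = \left(2079779 - 490 \left(-282 + \frac{1}{676}\right)\right) - 1366 = \left(2079779 - - \frac{46704595}{338}\right) - 1366 = \left(2079779 + \frac{46704595}{338}\right) - 1366 = \frac{749669897}{338} - 1366 = \frac{749208189}{338}$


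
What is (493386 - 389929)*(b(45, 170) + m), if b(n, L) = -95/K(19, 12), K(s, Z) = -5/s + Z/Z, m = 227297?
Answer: 329029780321/14 ≈ 2.3502e+10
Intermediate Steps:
K(s, Z) = 1 - 5/s (K(s, Z) = -5/s + 1 = 1 - 5/s)
b(n, L) = -1805/14 (b(n, L) = -95*19/(-5 + 19) = -95/((1/19)*14) = -95/14/19 = -95*19/14 = -1805/14)
(493386 - 389929)*(b(45, 170) + m) = (493386 - 389929)*(-1805/14 + 227297) = 103457*(3180353/14) = 329029780321/14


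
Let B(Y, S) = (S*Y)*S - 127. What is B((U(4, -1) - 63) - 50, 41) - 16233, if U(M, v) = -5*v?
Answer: -197908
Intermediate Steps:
B(Y, S) = -127 + Y*S**2 (B(Y, S) = Y*S**2 - 127 = -127 + Y*S**2)
B((U(4, -1) - 63) - 50, 41) - 16233 = (-127 + ((-5*(-1) - 63) - 50)*41**2) - 16233 = (-127 + ((5 - 63) - 50)*1681) - 16233 = (-127 + (-58 - 50)*1681) - 16233 = (-127 - 108*1681) - 16233 = (-127 - 181548) - 16233 = -181675 - 16233 = -197908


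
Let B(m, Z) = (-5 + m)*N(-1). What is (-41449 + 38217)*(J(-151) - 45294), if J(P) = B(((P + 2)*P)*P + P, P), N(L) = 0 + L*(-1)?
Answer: 11127126368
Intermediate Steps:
N(L) = -L (N(L) = 0 - L = -L)
B(m, Z) = -5 + m (B(m, Z) = (-5 + m)*(-1*(-1)) = (-5 + m)*1 = -5 + m)
J(P) = -5 + P + P²*(2 + P) (J(P) = -5 + (((P + 2)*P)*P + P) = -5 + (((2 + P)*P)*P + P) = -5 + ((P*(2 + P))*P + P) = -5 + (P²*(2 + P) + P) = -5 + (P + P²*(2 + P)) = -5 + P + P²*(2 + P))
(-41449 + 38217)*(J(-151) - 45294) = (-41449 + 38217)*((-5 - 151*(1 + (-151)² + 2*(-151))) - 45294) = -3232*((-5 - 151*(1 + 22801 - 302)) - 45294) = -3232*((-5 - 151*22500) - 45294) = -3232*((-5 - 3397500) - 45294) = -3232*(-3397505 - 45294) = -3232*(-3442799) = 11127126368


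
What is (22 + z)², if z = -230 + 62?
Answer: 21316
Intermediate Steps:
z = -168
(22 + z)² = (22 - 168)² = (-146)² = 21316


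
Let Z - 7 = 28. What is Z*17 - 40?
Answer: 555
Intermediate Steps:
Z = 35 (Z = 7 + 28 = 35)
Z*17 - 40 = 35*17 - 40 = 595 - 40 = 555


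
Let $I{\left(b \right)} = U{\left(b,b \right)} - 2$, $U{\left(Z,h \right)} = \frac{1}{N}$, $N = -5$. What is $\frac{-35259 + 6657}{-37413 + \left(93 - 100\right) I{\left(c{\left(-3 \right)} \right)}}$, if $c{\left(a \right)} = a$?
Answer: $\frac{71505}{93494} \approx 0.76481$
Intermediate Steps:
$U{\left(Z,h \right)} = - \frac{1}{5}$ ($U{\left(Z,h \right)} = \frac{1}{-5} = - \frac{1}{5}$)
$I{\left(b \right)} = - \frac{11}{5}$ ($I{\left(b \right)} = - \frac{1}{5} - 2 = - \frac{11}{5}$)
$\frac{-35259 + 6657}{-37413 + \left(93 - 100\right) I{\left(c{\left(-3 \right)} \right)}} = \frac{-35259 + 6657}{-37413 + \left(93 - 100\right) \left(- \frac{11}{5}\right)} = - \frac{28602}{-37413 - - \frac{77}{5}} = - \frac{28602}{-37413 + \frac{77}{5}} = - \frac{28602}{- \frac{186988}{5}} = \left(-28602\right) \left(- \frac{5}{186988}\right) = \frac{71505}{93494}$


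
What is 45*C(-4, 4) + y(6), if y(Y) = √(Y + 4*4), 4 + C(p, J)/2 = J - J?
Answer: -360 + √22 ≈ -355.31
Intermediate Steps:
C(p, J) = -8 (C(p, J) = -8 + 2*(J - J) = -8 + 2*0 = -8 + 0 = -8)
y(Y) = √(16 + Y) (y(Y) = √(Y + 16) = √(16 + Y))
45*C(-4, 4) + y(6) = 45*(-8) + √(16 + 6) = -360 + √22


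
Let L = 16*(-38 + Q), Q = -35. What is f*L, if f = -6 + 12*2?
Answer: -21024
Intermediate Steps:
L = -1168 (L = 16*(-38 - 35) = 16*(-73) = -1168)
f = 18 (f = -6 + 24 = 18)
f*L = 18*(-1168) = -21024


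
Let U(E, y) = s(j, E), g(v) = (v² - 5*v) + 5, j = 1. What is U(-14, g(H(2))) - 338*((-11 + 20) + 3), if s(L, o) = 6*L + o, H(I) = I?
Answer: -4064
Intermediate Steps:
g(v) = 5 + v² - 5*v
s(L, o) = o + 6*L
U(E, y) = 6 + E (U(E, y) = E + 6*1 = E + 6 = 6 + E)
U(-14, g(H(2))) - 338*((-11 + 20) + 3) = (6 - 14) - 338*((-11 + 20) + 3) = -8 - 338*(9 + 3) = -8 - 338*12 = -8 - 4056 = -4064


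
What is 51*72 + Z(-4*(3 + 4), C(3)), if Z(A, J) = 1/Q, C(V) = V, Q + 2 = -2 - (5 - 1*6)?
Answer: 11015/3 ≈ 3671.7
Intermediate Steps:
Q = -3 (Q = -2 + (-2 - (5 - 1*6)) = -2 + (-2 - (5 - 6)) = -2 + (-2 - 1*(-1)) = -2 + (-2 + 1) = -2 - 1 = -3)
Z(A, J) = -⅓ (Z(A, J) = 1/(-3) = -⅓)
51*72 + Z(-4*(3 + 4), C(3)) = 51*72 - ⅓ = 3672 - ⅓ = 11015/3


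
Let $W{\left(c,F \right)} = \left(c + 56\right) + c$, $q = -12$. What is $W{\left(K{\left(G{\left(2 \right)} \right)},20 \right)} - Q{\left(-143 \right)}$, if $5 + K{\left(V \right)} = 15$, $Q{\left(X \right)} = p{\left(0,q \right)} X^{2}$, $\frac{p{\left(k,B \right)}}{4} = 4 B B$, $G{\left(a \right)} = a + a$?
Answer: $-47114420$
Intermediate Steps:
$G{\left(a \right)} = 2 a$
$p{\left(k,B \right)} = 16 B^{2}$ ($p{\left(k,B \right)} = 4 \cdot 4 B B = 4 \cdot 4 B^{2} = 16 B^{2}$)
$Q{\left(X \right)} = 2304 X^{2}$ ($Q{\left(X \right)} = 16 \left(-12\right)^{2} X^{2} = 16 \cdot 144 X^{2} = 2304 X^{2}$)
$K{\left(V \right)} = 10$ ($K{\left(V \right)} = -5 + 15 = 10$)
$W{\left(c,F \right)} = 56 + 2 c$ ($W{\left(c,F \right)} = \left(56 + c\right) + c = 56 + 2 c$)
$W{\left(K{\left(G{\left(2 \right)} \right)},20 \right)} - Q{\left(-143 \right)} = \left(56 + 2 \cdot 10\right) - 2304 \left(-143\right)^{2} = \left(56 + 20\right) - 2304 \cdot 20449 = 76 - 47114496 = -47114420$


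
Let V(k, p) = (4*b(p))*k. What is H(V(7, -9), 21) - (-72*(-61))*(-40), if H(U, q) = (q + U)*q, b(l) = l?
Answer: 170829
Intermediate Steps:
V(k, p) = 4*k*p (V(k, p) = (4*p)*k = 4*k*p)
H(U, q) = q*(U + q) (H(U, q) = (U + q)*q = q*(U + q))
H(V(7, -9), 21) - (-72*(-61))*(-40) = 21*(4*7*(-9) + 21) - (-72*(-61))*(-40) = 21*(-252 + 21) - 4392*(-40) = 21*(-231) - 1*(-175680) = -4851 + 175680 = 170829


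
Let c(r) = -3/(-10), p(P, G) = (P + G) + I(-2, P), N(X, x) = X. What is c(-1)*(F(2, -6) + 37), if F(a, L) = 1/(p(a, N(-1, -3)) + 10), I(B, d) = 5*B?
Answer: 57/5 ≈ 11.400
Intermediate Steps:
p(P, G) = -10 + G + P (p(P, G) = (P + G) + 5*(-2) = (G + P) - 10 = -10 + G + P)
c(r) = 3/10 (c(r) = -3*(-⅒) = 3/10)
F(a, L) = 1/(-1 + a) (F(a, L) = 1/((-10 - 1 + a) + 10) = 1/((-11 + a) + 10) = 1/(-1 + a))
c(-1)*(F(2, -6) + 37) = 3*(1/(-1 + 2) + 37)/10 = 3*(1/1 + 37)/10 = 3*(1 + 37)/10 = (3/10)*38 = 57/5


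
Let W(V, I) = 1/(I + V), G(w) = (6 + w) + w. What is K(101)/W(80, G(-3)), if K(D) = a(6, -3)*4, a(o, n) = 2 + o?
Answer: 2560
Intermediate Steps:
G(w) = 6 + 2*w
K(D) = 32 (K(D) = (2 + 6)*4 = 8*4 = 32)
K(101)/W(80, G(-3)) = 32/(1/((6 + 2*(-3)) + 80)) = 32/(1/((6 - 6) + 80)) = 32/(1/(0 + 80)) = 32/(1/80) = 32*80 = 2560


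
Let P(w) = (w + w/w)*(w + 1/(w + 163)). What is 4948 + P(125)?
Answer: 331175/16 ≈ 20698.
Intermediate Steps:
P(w) = (1 + w)*(w + 1/(163 + w)) (P(w) = (w + 1)*(w + 1/(163 + w)) = (1 + w)*(w + 1/(163 + w)))
4948 + P(125) = 4948 + (1 + 125³ + 164*125 + 164*125²)/(163 + 125) = 4948 + (1 + 1953125 + 20500 + 164*15625)/288 = 4948 + (1 + 1953125 + 20500 + 2562500)/288 = 4948 + (1/288)*4536126 = 4948 + 252007/16 = 331175/16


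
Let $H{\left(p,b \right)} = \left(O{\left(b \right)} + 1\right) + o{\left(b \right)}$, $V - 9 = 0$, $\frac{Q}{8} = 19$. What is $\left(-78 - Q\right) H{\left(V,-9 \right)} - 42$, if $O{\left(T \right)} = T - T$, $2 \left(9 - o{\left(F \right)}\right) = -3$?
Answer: $-2687$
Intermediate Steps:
$Q = 152$ ($Q = 8 \cdot 19 = 152$)
$o{\left(F \right)} = \frac{21}{2}$ ($o{\left(F \right)} = 9 - - \frac{3}{2} = 9 + \frac{3}{2} = \frac{21}{2}$)
$O{\left(T \right)} = 0$
$V = 9$ ($V = 9 + 0 = 9$)
$H{\left(p,b \right)} = \frac{23}{2}$ ($H{\left(p,b \right)} = \left(0 + 1\right) + \frac{21}{2} = 1 + \frac{21}{2} = \frac{23}{2}$)
$\left(-78 - Q\right) H{\left(V,-9 \right)} - 42 = \left(-78 - 152\right) \frac{23}{2} - 42 = \left(-230\right) \frac{23}{2} - 42 = -2645 - 42 = -2687$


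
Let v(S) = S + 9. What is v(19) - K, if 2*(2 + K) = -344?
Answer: 202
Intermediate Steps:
K = -174 (K = -2 + (½)*(-344) = -2 - 172 = -174)
v(S) = 9 + S
v(19) - K = (9 + 19) - 1*(-174) = 28 + 174 = 202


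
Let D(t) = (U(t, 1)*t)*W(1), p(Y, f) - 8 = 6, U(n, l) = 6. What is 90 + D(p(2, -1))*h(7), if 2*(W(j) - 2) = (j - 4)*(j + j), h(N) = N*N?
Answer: -4026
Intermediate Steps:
h(N) = N²
p(Y, f) = 14 (p(Y, f) = 8 + 6 = 14)
W(j) = 2 + j*(-4 + j) (W(j) = 2 + ((j - 4)*(j + j))/2 = 2 + ((-4 + j)*(2*j))/2 = 2 + (2*j*(-4 + j))/2 = 2 + j*(-4 + j))
D(t) = -6*t (D(t) = (6*t)*(2 + 1² - 4*1) = (6*t)*(2 + 1 - 4) = (6*t)*(-1) = -6*t)
90 + D(p(2, -1))*h(7) = 90 - 6*14*7² = 90 - 84*49 = 90 - 4116 = -4026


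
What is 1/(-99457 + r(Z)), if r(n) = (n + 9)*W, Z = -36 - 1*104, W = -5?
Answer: -1/98802 ≈ -1.0121e-5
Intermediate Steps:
Z = -140 (Z = -36 - 104 = -140)
r(n) = -45 - 5*n (r(n) = (n + 9)*(-5) = (9 + n)*(-5) = -45 - 5*n)
1/(-99457 + r(Z)) = 1/(-99457 + (-45 - 5*(-140))) = 1/(-99457 + (-45 + 700)) = 1/(-99457 + 655) = 1/(-98802) = -1/98802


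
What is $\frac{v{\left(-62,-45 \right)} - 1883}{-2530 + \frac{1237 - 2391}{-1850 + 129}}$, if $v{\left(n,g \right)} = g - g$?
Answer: $\frac{3240643}{4352976} \approx 0.74447$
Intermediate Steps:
$v{\left(n,g \right)} = 0$
$\frac{v{\left(-62,-45 \right)} - 1883}{-2530 + \frac{1237 - 2391}{-1850 + 129}} = \frac{0 - 1883}{-2530 + \frac{1237 - 2391}{-1850 + 129}} = - \frac{1883}{-2530 - \frac{1154}{-1721}} = - \frac{1883}{-2530 - - \frac{1154}{1721}} = - \frac{1883}{-2530 + \frac{1154}{1721}} = - \frac{1883}{- \frac{4352976}{1721}} = \left(-1883\right) \left(- \frac{1721}{4352976}\right) = \frac{3240643}{4352976}$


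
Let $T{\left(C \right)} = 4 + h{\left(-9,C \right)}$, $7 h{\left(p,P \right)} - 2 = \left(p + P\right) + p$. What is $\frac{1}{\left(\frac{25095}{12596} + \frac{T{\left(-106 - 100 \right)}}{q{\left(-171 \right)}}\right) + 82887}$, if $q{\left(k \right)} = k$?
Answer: $\frac{15077412}{1249753930783} \approx 1.2064 \cdot 10^{-5}$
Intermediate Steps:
$h{\left(p,P \right)} = \frac{2}{7} + \frac{P}{7} + \frac{2 p}{7}$ ($h{\left(p,P \right)} = \frac{2}{7} + \frac{\left(p + P\right) + p}{7} = \frac{2}{7} + \frac{\left(P + p\right) + p}{7} = \frac{2}{7} + \frac{P + 2 p}{7} = \frac{2}{7} + \left(\frac{P}{7} + \frac{2 p}{7}\right) = \frac{2}{7} + \frac{P}{7} + \frac{2 p}{7}$)
$T{\left(C \right)} = \frac{12}{7} + \frac{C}{7}$ ($T{\left(C \right)} = 4 + \left(\frac{2}{7} + \frac{C}{7} + \frac{2}{7} \left(-9\right)\right) = 4 + \left(\frac{2}{7} + \frac{C}{7} - \frac{18}{7}\right) = 4 + \left(- \frac{16}{7} + \frac{C}{7}\right) = \frac{12}{7} + \frac{C}{7}$)
$\frac{1}{\left(\frac{25095}{12596} + \frac{T{\left(-106 - 100 \right)}}{q{\left(-171 \right)}}\right) + 82887} = \frac{1}{\left(\frac{25095}{12596} + \frac{\frac{12}{7} + \frac{-106 - 100}{7}}{-171}\right) + 82887} = \frac{1}{\left(25095 \cdot \frac{1}{12596} + \left(\frac{12}{7} + \frac{1}{7} \left(-206\right)\right) \left(- \frac{1}{171}\right)\right) + 82887} = \frac{1}{\left(\frac{25095}{12596} + \left(\frac{12}{7} - \frac{206}{7}\right) \left(- \frac{1}{171}\right)\right) + 82887} = \frac{1}{\left(\frac{25095}{12596} - - \frac{194}{1197}\right) + 82887} = \frac{1}{\left(\frac{25095}{12596} + \frac{194}{1197}\right) + 82887} = \frac{1}{\frac{32482339}{15077412} + 82887} = \frac{1}{\frac{1249753930783}{15077412}} = \frac{15077412}{1249753930783}$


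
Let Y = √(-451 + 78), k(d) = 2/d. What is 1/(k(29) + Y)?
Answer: 58/313697 - 841*I*√373/313697 ≈ 0.00018489 - 0.051777*I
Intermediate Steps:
Y = I*√373 (Y = √(-373) = I*√373 ≈ 19.313*I)
1/(k(29) + Y) = 1/(2/29 + I*√373)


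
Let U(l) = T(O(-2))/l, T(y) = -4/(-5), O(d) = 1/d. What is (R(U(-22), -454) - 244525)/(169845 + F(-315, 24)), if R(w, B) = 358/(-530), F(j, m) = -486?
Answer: -21599768/14960045 ≈ -1.4438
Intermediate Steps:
T(y) = 4/5 (T(y) = -4*(-1/5) = 4/5)
U(l) = 4/(5*l)
R(w, B) = -179/265 (R(w, B) = 358*(-1/530) = -179/265)
(R(U(-22), -454) - 244525)/(169845 + F(-315, 24)) = (-179/265 - 244525)/(169845 - 486) = -64799304/265/169359 = -64799304/265*1/169359 = -21599768/14960045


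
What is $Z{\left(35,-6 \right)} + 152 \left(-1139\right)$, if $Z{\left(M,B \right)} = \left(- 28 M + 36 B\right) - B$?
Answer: $-174318$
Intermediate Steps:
$Z{\left(M,B \right)} = - 28 M + 35 B$
$Z{\left(35,-6 \right)} + 152 \left(-1139\right) = \left(\left(-28\right) 35 + 35 \left(-6\right)\right) + 152 \left(-1139\right) = \left(-980 - 210\right) - 173128 = -1190 - 173128 = -174318$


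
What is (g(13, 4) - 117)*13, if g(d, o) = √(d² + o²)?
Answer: -1521 + 13*√185 ≈ -1344.2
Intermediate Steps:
(g(13, 4) - 117)*13 = (√(13² + 4²) - 117)*13 = (√(169 + 16) - 117)*13 = (√185 - 117)*13 = (-117 + √185)*13 = -1521 + 13*√185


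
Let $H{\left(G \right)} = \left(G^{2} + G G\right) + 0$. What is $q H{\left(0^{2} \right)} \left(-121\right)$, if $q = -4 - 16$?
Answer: $0$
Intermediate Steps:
$q = -20$ ($q = -4 - 16 = -20$)
$H{\left(G \right)} = 2 G^{2}$ ($H{\left(G \right)} = \left(G^{2} + G^{2}\right) + 0 = 2 G^{2} + 0 = 2 G^{2}$)
$q H{\left(0^{2} \right)} \left(-121\right) = - 20 \cdot 2 \left(0^{2}\right)^{2} \left(-121\right) = - 20 \cdot 2 \cdot 0^{2} \left(-121\right) = - 20 \cdot 2 \cdot 0 \left(-121\right) = - 20 \cdot 0 \left(-121\right) = \left(-20\right) 0 = 0$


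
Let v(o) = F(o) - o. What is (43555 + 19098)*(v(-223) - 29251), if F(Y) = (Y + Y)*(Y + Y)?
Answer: 10643992864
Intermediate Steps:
F(Y) = 4*Y² (F(Y) = (2*Y)*(2*Y) = 4*Y²)
v(o) = -o + 4*o² (v(o) = 4*o² - o = -o + 4*o²)
(43555 + 19098)*(v(-223) - 29251) = (43555 + 19098)*(-223*(-1 + 4*(-223)) - 29251) = 62653*(-223*(-1 - 892) - 29251) = 62653*(-223*(-893) - 29251) = 62653*(199139 - 29251) = 62653*169888 = 10643992864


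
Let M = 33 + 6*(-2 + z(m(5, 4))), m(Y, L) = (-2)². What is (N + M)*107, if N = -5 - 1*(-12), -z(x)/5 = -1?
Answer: 6206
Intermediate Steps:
m(Y, L) = 4
z(x) = 5 (z(x) = -5*(-1) = 5)
N = 7 (N = -5 + 12 = 7)
M = 51 (M = 33 + 6*(-2 + 5) = 33 + 6*3 = 33 + 18 = 51)
(N + M)*107 = (7 + 51)*107 = 58*107 = 6206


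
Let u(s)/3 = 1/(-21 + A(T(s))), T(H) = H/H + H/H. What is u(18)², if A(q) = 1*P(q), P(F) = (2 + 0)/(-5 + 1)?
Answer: 36/1849 ≈ 0.019470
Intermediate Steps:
T(H) = 2 (T(H) = 1 + 1 = 2)
P(F) = -½ (P(F) = 2/(-4) = 2*(-¼) = -½)
A(q) = -½ (A(q) = 1*(-½) = -½)
u(s) = -6/43 (u(s) = 3/(-21 - ½) = 3/(-43/2) = 3*(-2/43) = -6/43)
u(18)² = (-6/43)² = 36/1849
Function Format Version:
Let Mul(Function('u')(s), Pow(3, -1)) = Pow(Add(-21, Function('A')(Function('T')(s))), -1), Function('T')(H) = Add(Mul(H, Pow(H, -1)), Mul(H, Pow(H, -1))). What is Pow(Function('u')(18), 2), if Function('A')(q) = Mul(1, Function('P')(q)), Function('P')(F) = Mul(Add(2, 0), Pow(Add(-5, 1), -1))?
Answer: Rational(36, 1849) ≈ 0.019470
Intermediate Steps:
Function('T')(H) = 2 (Function('T')(H) = Add(1, 1) = 2)
Function('P')(F) = Rational(-1, 2) (Function('P')(F) = Mul(2, Pow(-4, -1)) = Mul(2, Rational(-1, 4)) = Rational(-1, 2))
Function('A')(q) = Rational(-1, 2) (Function('A')(q) = Mul(1, Rational(-1, 2)) = Rational(-1, 2))
Function('u')(s) = Rational(-6, 43) (Function('u')(s) = Mul(3, Pow(Add(-21, Rational(-1, 2)), -1)) = Mul(3, Pow(Rational(-43, 2), -1)) = Mul(3, Rational(-2, 43)) = Rational(-6, 43))
Pow(Function('u')(18), 2) = Pow(Rational(-6, 43), 2) = Rational(36, 1849)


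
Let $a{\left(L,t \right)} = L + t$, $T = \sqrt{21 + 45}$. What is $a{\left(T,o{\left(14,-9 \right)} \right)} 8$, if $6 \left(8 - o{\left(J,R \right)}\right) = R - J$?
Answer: $\frac{284}{3} + 8 \sqrt{66} \approx 159.66$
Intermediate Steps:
$o{\left(J,R \right)} = 8 - \frac{R}{6} + \frac{J}{6}$ ($o{\left(J,R \right)} = 8 - \frac{R - J}{6} = 8 + \left(- \frac{R}{6} + \frac{J}{6}\right) = 8 - \frac{R}{6} + \frac{J}{6}$)
$T = \sqrt{66} \approx 8.124$
$a{\left(T,o{\left(14,-9 \right)} \right)} 8 = \left(\sqrt{66} + \left(8 - - \frac{3}{2} + \frac{1}{6} \cdot 14\right)\right) 8 = \left(\sqrt{66} + \left(8 + \frac{3}{2} + \frac{7}{3}\right)\right) 8 = \left(\sqrt{66} + \frac{71}{6}\right) 8 = \left(\frac{71}{6} + \sqrt{66}\right) 8 = \frac{284}{3} + 8 \sqrt{66}$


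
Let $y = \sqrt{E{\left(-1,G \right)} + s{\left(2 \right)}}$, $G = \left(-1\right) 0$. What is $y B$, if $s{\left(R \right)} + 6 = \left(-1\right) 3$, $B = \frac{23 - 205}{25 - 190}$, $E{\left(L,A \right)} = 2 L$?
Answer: $\frac{182 i \sqrt{11}}{165} \approx 3.6583 i$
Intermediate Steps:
$G = 0$
$B = \frac{182}{165}$ ($B = - \frac{182}{-165} = \left(-182\right) \left(- \frac{1}{165}\right) = \frac{182}{165} \approx 1.103$)
$s{\left(R \right)} = -9$ ($s{\left(R \right)} = -6 - 3 = -9$)
$y = i \sqrt{11}$ ($y = \sqrt{2 \left(-1\right) - 9} = \sqrt{-2 - 9} = \sqrt{-11} = i \sqrt{11} \approx 3.3166 i$)
$y B = i \sqrt{11} \cdot \frac{182}{165} = \frac{182 i \sqrt{11}}{165}$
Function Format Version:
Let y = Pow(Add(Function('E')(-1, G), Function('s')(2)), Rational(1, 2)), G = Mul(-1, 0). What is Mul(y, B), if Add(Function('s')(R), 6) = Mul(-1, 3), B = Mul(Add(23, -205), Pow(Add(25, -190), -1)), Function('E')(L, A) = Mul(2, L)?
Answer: Mul(Rational(182, 165), I, Pow(11, Rational(1, 2))) ≈ Mul(3.6583, I)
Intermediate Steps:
G = 0
B = Rational(182, 165) (B = Mul(-182, Pow(-165, -1)) = Mul(-182, Rational(-1, 165)) = Rational(182, 165) ≈ 1.1030)
Function('s')(R) = -9 (Function('s')(R) = Add(-6, Mul(-1, 3)) = Add(-6, -3) = -9)
y = Mul(I, Pow(11, Rational(1, 2))) (y = Pow(Add(Mul(2, -1), -9), Rational(1, 2)) = Pow(Add(-2, -9), Rational(1, 2)) = Pow(-11, Rational(1, 2)) = Mul(I, Pow(11, Rational(1, 2))) ≈ Mul(3.3166, I))
Mul(y, B) = Mul(Mul(I, Pow(11, Rational(1, 2))), Rational(182, 165)) = Mul(Rational(182, 165), I, Pow(11, Rational(1, 2)))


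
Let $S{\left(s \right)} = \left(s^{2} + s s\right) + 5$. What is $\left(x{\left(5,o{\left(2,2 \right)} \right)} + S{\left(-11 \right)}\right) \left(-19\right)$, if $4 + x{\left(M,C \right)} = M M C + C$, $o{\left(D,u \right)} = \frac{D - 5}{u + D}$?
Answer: $- \frac{8493}{2} \approx -4246.5$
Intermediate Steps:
$o{\left(D,u \right)} = \frac{-5 + D}{D + u}$
$S{\left(s \right)} = 5 + 2 s^{2}$ ($S{\left(s \right)} = \left(s^{2} + s^{2}\right) + 5 = 2 s^{2} + 5 = 5 + 2 s^{2}$)
$x{\left(M,C \right)} = -4 + C + C M^{2}$ ($x{\left(M,C \right)} = -4 + \left(M M C + C\right) = -4 + \left(M^{2} C + C\right) = -4 + \left(C M^{2} + C\right) = -4 + \left(C + C M^{2}\right) = -4 + C + C M^{2}$)
$\left(x{\left(5,o{\left(2,2 \right)} \right)} + S{\left(-11 \right)}\right) \left(-19\right) = \left(\left(-4 + \frac{-5 + 2}{2 + 2} + \frac{-5 + 2}{2 + 2} \cdot 5^{2}\right) + \left(5 + 2 \left(-11\right)^{2}\right)\right) \left(-19\right) = \left(\left(-4 + \frac{1}{4} \left(-3\right) + \frac{1}{4} \left(-3\right) 25\right) + \left(5 + 2 \cdot 121\right)\right) \left(-19\right) = \left(\left(-4 + \frac{1}{4} \left(-3\right) + \frac{1}{4} \left(-3\right) 25\right) + \left(5 + 242\right)\right) \left(-19\right) = \left(\left(-4 - \frac{3}{4} - \frac{75}{4}\right) + 247\right) \left(-19\right) = \left(- \frac{47}{2} + 247\right) \left(-19\right) = \frac{447}{2} \left(-19\right) = - \frac{8493}{2}$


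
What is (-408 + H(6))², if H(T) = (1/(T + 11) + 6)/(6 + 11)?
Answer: 13878960481/83521 ≈ 1.6617e+5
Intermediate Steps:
H(T) = 6/17 + 1/(17*(11 + T)) (H(T) = (1/(11 + T) + 6)/17 = (6 + 1/(11 + T))*(1/17) = 6/17 + 1/(17*(11 + T)))
(-408 + H(6))² = (-408 + (67 + 6*6)/(17*(11 + 6)))² = (-408 + (1/17)*(67 + 36)/17)² = (-408 + (1/17)*(1/17)*103)² = (-408 + 103/289)² = (-117809/289)² = 13878960481/83521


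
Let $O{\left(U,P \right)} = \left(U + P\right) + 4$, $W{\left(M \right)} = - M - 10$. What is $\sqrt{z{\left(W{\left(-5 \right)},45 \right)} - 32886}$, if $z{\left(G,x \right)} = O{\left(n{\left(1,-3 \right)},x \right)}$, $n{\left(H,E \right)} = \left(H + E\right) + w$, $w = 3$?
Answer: $2 i \sqrt{8209} \approx 181.21 i$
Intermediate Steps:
$W{\left(M \right)} = -10 - M$
$n{\left(H,E \right)} = 3 + E + H$ ($n{\left(H,E \right)} = \left(H + E\right) + 3 = \left(E + H\right) + 3 = 3 + E + H$)
$O{\left(U,P \right)} = 4 + P + U$ ($O{\left(U,P \right)} = \left(P + U\right) + 4 = 4 + P + U$)
$z{\left(G,x \right)} = 5 + x$ ($z{\left(G,x \right)} = 4 + x + \left(3 - 3 + 1\right) = 4 + x + 1 = 5 + x$)
$\sqrt{z{\left(W{\left(-5 \right)},45 \right)} - 32886} = \sqrt{\left(5 + 45\right) - 32886} = \sqrt{50 - 32886} = \sqrt{-32836} = 2 i \sqrt{8209}$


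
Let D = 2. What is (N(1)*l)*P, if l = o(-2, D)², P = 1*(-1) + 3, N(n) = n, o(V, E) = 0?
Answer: 0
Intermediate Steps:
P = 2 (P = -1 + 3 = 2)
l = 0 (l = 0² = 0)
(N(1)*l)*P = (1*0)*2 = 0*2 = 0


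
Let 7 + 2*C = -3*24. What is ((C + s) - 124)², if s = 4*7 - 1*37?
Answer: 119025/4 ≈ 29756.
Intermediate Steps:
s = -9 (s = 28 - 37 = -9)
C = -79/2 (C = -7/2 + (-3*24)/2 = -7/2 + (½)*(-72) = -7/2 - 36 = -79/2 ≈ -39.500)
((C + s) - 124)² = ((-79/2 - 9) - 124)² = (-97/2 - 124)² = (-345/2)² = 119025/4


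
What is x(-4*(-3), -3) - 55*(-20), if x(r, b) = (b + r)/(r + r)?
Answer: 8803/8 ≈ 1100.4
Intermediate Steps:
x(r, b) = (b + r)/(2*r) (x(r, b) = (b + r)/((2*r)) = (b + r)*(1/(2*r)) = (b + r)/(2*r))
x(-4*(-3), -3) - 55*(-20) = (-3 - 4*(-3))/(2*((-4*(-3)))) - 55*(-20) = (½)*(-3 + 12)/12 + 1100 = (½)*(1/12)*9 + 1100 = 3/8 + 1100 = 8803/8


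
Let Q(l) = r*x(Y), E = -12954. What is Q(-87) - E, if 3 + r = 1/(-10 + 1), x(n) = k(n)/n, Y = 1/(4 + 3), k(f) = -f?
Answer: 116614/9 ≈ 12957.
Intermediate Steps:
Y = ⅐ (Y = 1/7 = ⅐ ≈ 0.14286)
x(n) = -1 (x(n) = (-n)/n = -1)
r = -28/9 (r = -3 + 1/(-10 + 1) = -3 + 1/(-9) = -3 - ⅑ = -28/9 ≈ -3.1111)
Q(l) = 28/9 (Q(l) = -28/9*(-1) = 28/9)
Q(-87) - E = 28/9 - 1*(-12954) = 28/9 + 12954 = 116614/9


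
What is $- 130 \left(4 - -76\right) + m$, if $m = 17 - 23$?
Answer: $-10406$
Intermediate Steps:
$m = -6$ ($m = 17 - 23 = -6$)
$- 130 \left(4 - -76\right) + m = - 130 \left(4 - -76\right) - 6 = - 130 \left(4 + 76\right) - 6 = \left(-130\right) 80 - 6 = -10400 - 6 = -10406$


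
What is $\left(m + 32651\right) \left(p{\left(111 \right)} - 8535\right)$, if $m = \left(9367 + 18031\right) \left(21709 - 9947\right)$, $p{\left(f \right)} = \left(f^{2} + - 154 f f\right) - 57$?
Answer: $-610318258799535$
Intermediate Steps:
$p{\left(f \right)} = -57 - 153 f^{2}$ ($p{\left(f \right)} = \left(f^{2} - 154 f^{2}\right) - 57 = - 153 f^{2} - 57 = -57 - 153 f^{2}$)
$m = 322255276$ ($m = 27398 \cdot 11762 = 322255276$)
$\left(m + 32651\right) \left(p{\left(111 \right)} - 8535\right) = \left(322255276 + 32651\right) \left(\left(-57 - 153 \cdot 111^{2}\right) - 8535\right) = 322287927 \left(\left(-57 - 1885113\right) - 8535\right) = 322287927 \left(-1885170 - 8535\right) = 322287927 \left(-1893705\right) = -610318258799535$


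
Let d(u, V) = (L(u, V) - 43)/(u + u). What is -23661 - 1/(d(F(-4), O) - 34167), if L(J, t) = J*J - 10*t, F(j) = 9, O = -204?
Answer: -7251244695/306464 ≈ -23661.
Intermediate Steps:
L(J, t) = J**2 - 10*t
d(u, V) = (-43 + u**2 - 10*V)/(2*u) (d(u, V) = ((u**2 - 10*V) - 43)/(u + u) = (-43 + u**2 - 10*V)/((2*u)) = (-43 + u**2 - 10*V)*(1/(2*u)) = (-43 + u**2 - 10*V)/(2*u))
-23661 - 1/(d(F(-4), O) - 34167) = -23661 - 1/((1/2)*(-43 + 9**2 - 10*(-204))/9 - 34167) = -23661 - 1/((1/2)*(1/9)*(-43 + 81 + 2040) - 34167) = -23661 - 1/((1/2)*(1/9)*2078 - 34167) = -23661 - 1/(1039/9 - 34167) = -23661 - 1/(-306464/9) = -23661 - 1*(-9/306464) = -23661 + 9/306464 = -7251244695/306464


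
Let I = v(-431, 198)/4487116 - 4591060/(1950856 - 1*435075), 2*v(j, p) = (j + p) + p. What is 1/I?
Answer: -13602970355192/41201290618255 ≈ -0.33016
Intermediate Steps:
v(j, p) = p + j/2 (v(j, p) = ((j + p) + p)/2 = (j + 2*p)/2 = p + j/2)
I = -41201290618255/13602970355192 (I = (198 + (½)*(-431))/4487116 - 4591060/(1950856 - 1*435075) = (198 - 431/2)*(1/4487116) - 4591060/(1950856 - 435075) = -35/2*1/4487116 - 4591060/1515781 = -35/8974232 - 4591060*1/1515781 = -35/8974232 - 4591060/1515781 = -41201290618255/13602970355192 ≈ -3.0288)
1/I = 1/(-41201290618255/13602970355192) = -13602970355192/41201290618255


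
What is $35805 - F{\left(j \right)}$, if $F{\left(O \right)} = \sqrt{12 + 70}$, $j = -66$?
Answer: $35805 - \sqrt{82} \approx 35796.0$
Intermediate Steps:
$F{\left(O \right)} = \sqrt{82}$
$35805 - F{\left(j \right)} = 35805 - \sqrt{82}$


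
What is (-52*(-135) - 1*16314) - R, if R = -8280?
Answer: -1014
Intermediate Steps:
(-52*(-135) - 1*16314) - R = (-52*(-135) - 1*16314) - 1*(-8280) = (7020 - 16314) + 8280 = -9294 + 8280 = -1014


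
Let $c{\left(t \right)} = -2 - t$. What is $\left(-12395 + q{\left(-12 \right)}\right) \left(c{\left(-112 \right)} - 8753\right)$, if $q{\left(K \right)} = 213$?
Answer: $105289026$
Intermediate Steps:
$\left(-12395 + q{\left(-12 \right)}\right) \left(c{\left(-112 \right)} - 8753\right) = \left(-12395 + 213\right) \left(\left(-2 - -112\right) - 8753\right) = - 12182 \left(\left(-2 + 112\right) - 8753\right) = - 12182 \left(110 - 8753\right) = \left(-12182\right) \left(-8643\right) = 105289026$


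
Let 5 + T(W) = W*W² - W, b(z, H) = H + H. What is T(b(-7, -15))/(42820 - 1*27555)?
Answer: -5395/3053 ≈ -1.7671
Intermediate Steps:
b(z, H) = 2*H
T(W) = -5 + W³ - W (T(W) = -5 + (W*W² - W) = -5 + (W³ - W) = -5 + W³ - W)
T(b(-7, -15))/(42820 - 1*27555) = (-5 + (2*(-15))³ - 2*(-15))/(42820 - 1*27555) = (-5 + (-30)³ - 1*(-30))/(42820 - 27555) = (-5 - 27000 + 30)/15265 = -26975*1/15265 = -5395/3053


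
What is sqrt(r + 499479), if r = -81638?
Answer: sqrt(417841) ≈ 646.41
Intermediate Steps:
sqrt(r + 499479) = sqrt(-81638 + 499479) = sqrt(417841)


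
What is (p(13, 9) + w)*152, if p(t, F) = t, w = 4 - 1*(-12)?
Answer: 4408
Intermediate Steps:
w = 16 (w = 4 + 12 = 16)
(p(13, 9) + w)*152 = (13 + 16)*152 = 29*152 = 4408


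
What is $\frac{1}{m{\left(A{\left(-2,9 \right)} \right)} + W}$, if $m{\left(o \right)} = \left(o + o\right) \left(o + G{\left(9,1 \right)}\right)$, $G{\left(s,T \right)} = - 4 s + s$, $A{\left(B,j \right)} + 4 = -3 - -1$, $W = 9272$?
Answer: $\frac{1}{9668} \approx 0.00010343$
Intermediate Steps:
$A{\left(B,j \right)} = -6$ ($A{\left(B,j \right)} = -4 - 2 = -6$)
$G{\left(s,T \right)} = - 3 s$
$m{\left(o \right)} = 2 o \left(-27 + o\right)$ ($m{\left(o \right)} = \left(o + o\right) \left(o - 27\right) = 2 o \left(o - 27\right) = 2 o \left(-27 + o\right)$)
$\frac{1}{m{\left(A{\left(-2,9 \right)} \right)} + W} = \frac{1}{2 \left(-6\right) \left(-27 - 6\right) + 9272} = \frac{1}{2 \left(-6\right) \left(-33\right) + 9272} = \frac{1}{396 + 9272} = \frac{1}{9668}$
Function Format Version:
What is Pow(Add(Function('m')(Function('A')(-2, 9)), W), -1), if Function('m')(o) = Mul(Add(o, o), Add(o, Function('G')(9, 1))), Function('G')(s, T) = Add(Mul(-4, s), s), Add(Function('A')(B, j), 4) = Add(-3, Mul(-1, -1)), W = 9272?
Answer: Rational(1, 9668) ≈ 0.00010343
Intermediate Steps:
Function('A')(B, j) = -6 (Function('A')(B, j) = Add(-4, Add(-3, Mul(-1, -1))) = Add(-4, Add(-3, 1)) = Add(-4, -2) = -6)
Function('G')(s, T) = Mul(-3, s)
Function('m')(o) = Mul(2, o, Add(-27, o)) (Function('m')(o) = Mul(Add(o, o), Add(o, Mul(-3, 9))) = Mul(Mul(2, o), Add(o, -27)) = Mul(Mul(2, o), Add(-27, o)) = Mul(2, o, Add(-27, o)))
Pow(Add(Function('m')(Function('A')(-2, 9)), W), -1) = Pow(Add(Mul(2, -6, Add(-27, -6)), 9272), -1) = Pow(Add(Mul(2, -6, -33), 9272), -1) = Pow(Add(396, 9272), -1) = Pow(9668, -1) = Rational(1, 9668)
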